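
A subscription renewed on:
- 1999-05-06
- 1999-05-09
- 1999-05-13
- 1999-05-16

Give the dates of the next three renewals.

The gap pattern 3, 4, 3 repeats every 2 events.
These are the Thursdays and Sundays of each week.
The following Thursday is 1999-05-20.
Next Sunday: 1999-05-23.
Next Thursday: 1999-05-27.

1999-05-20, 1999-05-23, 1999-05-27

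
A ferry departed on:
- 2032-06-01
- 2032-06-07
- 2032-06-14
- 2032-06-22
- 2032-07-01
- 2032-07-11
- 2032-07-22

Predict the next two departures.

2032-08-03, 2032-08-16

Gaps: 6, 7, 8, 9, 10, 11 days — each gap is 1 larger than the previous one.
Next gap: 12 days. 2032-07-22 + 12 days = 2032-08-03.
Next gap: 13 days. 2032-08-03 + 13 days = 2032-08-16.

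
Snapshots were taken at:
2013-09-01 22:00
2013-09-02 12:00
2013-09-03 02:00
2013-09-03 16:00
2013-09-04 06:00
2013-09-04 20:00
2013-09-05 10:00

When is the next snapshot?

2013-09-06 00:00

Spacing: 14, 14, 14, 14, 14, 14 h — constant 14 h.
2013-09-05 10:00 + 14 h = 2013-09-06 00:00.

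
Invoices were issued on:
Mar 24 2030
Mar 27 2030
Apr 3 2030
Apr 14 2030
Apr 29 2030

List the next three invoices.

Intervals are 3, 7, 11, 15 days — an arithmetic progression with common difference 4.
Next gap: 19 days. Apr 29 2030 + 19 days = May 18 2030.
Next gap: 23 days. May 18 2030 + 23 days = Jun 10 2030.
Next gap: 27 days. Jun 10 2030 + 27 days = Jul 7 2030.

May 18 2030, Jun 10 2030, Jul 7 2030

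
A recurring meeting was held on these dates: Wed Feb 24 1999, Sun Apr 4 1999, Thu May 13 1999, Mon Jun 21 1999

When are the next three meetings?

Fri Jul 30 1999, Tue Sep 7 1999, Sat Oct 16 1999

The spacing is 39, 39, 39 days — always 39 days.
Mon Jun 21 1999 + 39 days = Fri Jul 30 1999.
Fri Jul 30 1999 + 39 days = Tue Sep 7 1999.
Tue Sep 7 1999 + 39 days = Sat Oct 16 1999.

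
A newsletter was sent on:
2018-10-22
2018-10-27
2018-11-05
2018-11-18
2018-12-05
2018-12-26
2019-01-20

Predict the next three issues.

Gaps: 5, 9, 13, 17, 21, 25 days — each gap is 4 larger than the previous one.
Next gap: 29 days. 2019-01-20 + 29 days = 2019-02-18.
Next gap: 33 days. 2019-02-18 + 33 days = 2019-03-23.
Next gap: 37 days. 2019-03-23 + 37 days = 2019-04-29.

2019-02-18, 2019-03-23, 2019-04-29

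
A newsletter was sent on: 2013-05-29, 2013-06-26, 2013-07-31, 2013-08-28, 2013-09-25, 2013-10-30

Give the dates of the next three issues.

All Wednesdays; the gaps (28, 35, 28, 28, 35) vary with month length.
This is the last Wednesday of each month.
November 2013 ends with Wednesday 2013-11-27.
December 2013 ends with Wednesday 2013-12-25.
January 2014 ends with Wednesday 2014-01-29.

2013-11-27, 2013-12-25, 2014-01-29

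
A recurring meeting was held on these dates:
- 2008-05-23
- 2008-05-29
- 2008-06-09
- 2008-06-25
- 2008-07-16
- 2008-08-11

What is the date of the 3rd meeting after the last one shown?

2008-11-27

The spacing grows by 5 each time: 6, 11, 16, 21, 26 days.
Next gap: 31 days. 2008-08-11 + 31 days = 2008-09-11.
Next gap: 36 days. 2008-09-11 + 36 days = 2008-10-17.
Next gap: 41 days. 2008-10-17 + 41 days = 2008-11-27.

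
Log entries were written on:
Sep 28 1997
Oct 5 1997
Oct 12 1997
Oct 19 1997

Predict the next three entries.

Oct 26 1997, Nov 2 1997, Nov 9 1997

Every event comes 7 days after the last (7, 7, 7).
Oct 19 1997 + 7 days = Oct 26 1997.
Oct 26 1997 + 7 days = Nov 2 1997.
Nov 2 1997 + 7 days = Nov 9 1997.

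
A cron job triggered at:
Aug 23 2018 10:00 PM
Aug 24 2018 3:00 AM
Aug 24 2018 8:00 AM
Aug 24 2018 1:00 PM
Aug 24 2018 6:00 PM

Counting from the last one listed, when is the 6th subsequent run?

Aug 26 2018 12:00 AM

The interval is a steady 5 hours (5, 5, 5, 5).
Aug 24 2018 6:00 PM + 5 h = Aug 24 2018 11:00 PM.
Aug 24 2018 11:00 PM + 5 h = Aug 25 2018 4:00 AM.
Aug 25 2018 4:00 AM + 5 h = Aug 25 2018 9:00 AM.
Aug 25 2018 9:00 AM + 5 h = Aug 25 2018 2:00 PM.
Aug 25 2018 2:00 PM + 5 h = Aug 25 2018 7:00 PM.
Aug 25 2018 7:00 PM + 5 h = Aug 26 2018 12:00 AM.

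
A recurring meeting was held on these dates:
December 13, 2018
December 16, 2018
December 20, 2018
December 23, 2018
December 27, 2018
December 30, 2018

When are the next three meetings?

Every event lands on a Thursday or Sunday (gaps cycle 3, 4, 3, 4, 3).
So the schedule is: every Thursday and Sunday.
The following Thursday is January 3, 2019.
Next Sunday: January 6, 2019.
Next Thursday: January 10, 2019.

January 3, 2019; January 6, 2019; January 10, 2019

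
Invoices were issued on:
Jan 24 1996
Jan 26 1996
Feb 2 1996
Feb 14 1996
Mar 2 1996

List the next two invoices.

Gaps: 2, 7, 12, 17 days — each gap is 5 larger than the previous one.
Next gap: 22 days. Mar 2 1996 + 22 days = Mar 24 1996.
Next gap: 27 days. Mar 24 1996 + 27 days = Apr 20 1996.

Mar 24 1996, Apr 20 1996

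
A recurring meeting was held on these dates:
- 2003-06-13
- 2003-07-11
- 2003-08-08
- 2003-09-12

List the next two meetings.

2003-10-10, 2003-11-14

Gaps: 28, 28, 35 days — a mix of 28 and 35. Every date is a Friday.
Each is the 2nd Friday of its month.
October 2003 — 2nd Friday is 2003-10-10.
2nd Friday of November 2003: 2003-11-14.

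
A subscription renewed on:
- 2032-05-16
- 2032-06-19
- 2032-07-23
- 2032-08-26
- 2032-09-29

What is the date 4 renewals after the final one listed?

The spacing is 34, 34, 34, 34 days — always 34 days.
2032-09-29 + 34 days = 2032-11-02.
2032-11-02 + 34 days = 2032-12-06.
2032-12-06 + 34 days = 2033-01-09.
2033-01-09 + 34 days = 2033-02-12.

2033-02-12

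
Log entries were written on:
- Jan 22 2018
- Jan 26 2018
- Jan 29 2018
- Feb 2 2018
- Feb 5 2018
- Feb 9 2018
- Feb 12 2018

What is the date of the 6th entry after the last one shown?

Mar 5 2018

The gap pattern 4, 3, 4, 3, 4, 3 repeats every 2 events.
These are the Mondays and Fridays of each week.
The following Friday is Feb 16 2018.
The following Monday is Feb 19 2018.
Next Friday: Feb 23 2018.
The following Monday is Feb 26 2018.
Next Friday: Mar 2 2018.
Next Monday: Mar 5 2018.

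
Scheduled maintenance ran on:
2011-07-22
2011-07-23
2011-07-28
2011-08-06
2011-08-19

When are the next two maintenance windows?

2011-09-05, 2011-09-26

Gaps: 1, 5, 9, 13 days — each gap is 4 larger than the previous one.
Next gap: 17 days. 2011-08-19 + 17 days = 2011-09-05.
Next gap: 21 days. 2011-09-05 + 21 days = 2011-09-26.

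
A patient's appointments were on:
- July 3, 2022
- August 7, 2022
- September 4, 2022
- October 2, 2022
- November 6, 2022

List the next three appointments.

These are Sundays at 28- or 35-day spacing (35, 28, 28, 35).
The pattern: 1st Sunday of the month.
1st Sunday of December 2022: December 4, 2022.
1st Sunday of January 2023: January 1, 2023.
February 2023 — 1st Sunday is February 5, 2023.

December 4, 2022; January 1, 2023; February 5, 2023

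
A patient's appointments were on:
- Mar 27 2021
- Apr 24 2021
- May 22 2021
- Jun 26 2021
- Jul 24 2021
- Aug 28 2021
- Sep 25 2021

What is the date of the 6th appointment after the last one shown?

Mar 26 2022

These are Saturdays at 28- or 35-day spacing (28, 28, 35, 28, 35, 28).
The pattern: 4th Saturday of the month.
4th Saturday of October 2021: Oct 23 2021.
November 2021 — 4th Saturday is Nov 27 2021.
December 2021 — 4th Saturday is Dec 25 2021.
January 2022 — 4th Saturday is Jan 22 2022.
4th Saturday of February 2022: Feb 26 2022.
March 2022 — 4th Saturday is Mar 26 2022.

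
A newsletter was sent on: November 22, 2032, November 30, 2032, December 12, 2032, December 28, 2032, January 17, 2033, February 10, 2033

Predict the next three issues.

March 10, 2033; April 11, 2033; May 17, 2033

Intervals are 8, 12, 16, 20, 24 days — an arithmetic progression with common difference 4.
Next gap: 28 days. February 10, 2033 + 28 days = March 10, 2033.
Next gap: 32 days. March 10, 2033 + 32 days = April 11, 2033.
Next gap: 36 days. April 11, 2033 + 36 days = May 17, 2033.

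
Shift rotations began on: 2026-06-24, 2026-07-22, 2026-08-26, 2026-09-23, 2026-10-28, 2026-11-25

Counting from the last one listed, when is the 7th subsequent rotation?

Gaps: 28, 35, 28, 35, 28 days — a mix of 28 and 35. Every date is a Wednesday.
Each is the 4th Wednesday of its month.
4th Wednesday of December 2026: 2026-12-23.
January 2027 — 4th Wednesday is 2027-01-27.
4th Wednesday of February 2027: 2027-02-24.
4th Wednesday of March 2027: 2027-03-24.
April 2027 — 4th Wednesday is 2027-04-28.
May 2027 — 4th Wednesday is 2027-05-26.
June 2027 — 4th Wednesday is 2027-06-23.

2027-06-23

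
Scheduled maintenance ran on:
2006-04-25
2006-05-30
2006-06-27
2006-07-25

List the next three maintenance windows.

2006-08-29, 2006-09-26, 2006-10-31

These are Tuesdays with 35, 28, 28-day gaps.
Each is the final Tuesday of its month — 2006-05-30 is past the 28th, so '4th Tuesday' doesn't fit.
August 2006 ends with Tuesday 2006-08-29.
Last Tuesday of September 2006: 2006-09-26.
Last Tuesday of October 2006: 2006-10-31.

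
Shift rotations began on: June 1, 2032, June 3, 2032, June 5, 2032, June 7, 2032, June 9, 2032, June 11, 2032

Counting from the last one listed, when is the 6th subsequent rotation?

The spacing is 2, 2, 2, 2, 2 days — always 2 days.
June 11, 2032 + 2 days = June 13, 2032.
June 13, 2032 + 2 days = June 15, 2032.
June 15, 2032 + 2 days = June 17, 2032.
June 17, 2032 + 2 days = June 19, 2032.
June 19, 2032 + 2 days = June 21, 2032.
June 21, 2032 + 2 days = June 23, 2032.

June 23, 2032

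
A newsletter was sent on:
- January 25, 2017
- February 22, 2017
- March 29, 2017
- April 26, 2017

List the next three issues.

May 31, 2017; June 28, 2017; July 26, 2017

All Wednesdays; the gaps (28, 35, 28) vary with month length.
This is the last Wednesday of each month.
Last Wednesday of May 2017: May 31, 2017.
June 2017 ends with Wednesday June 28, 2017.
Last Wednesday of July 2017: July 26, 2017.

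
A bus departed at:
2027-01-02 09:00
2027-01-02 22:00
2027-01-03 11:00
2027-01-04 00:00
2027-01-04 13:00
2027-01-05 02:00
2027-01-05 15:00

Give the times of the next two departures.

2027-01-06 04:00, 2027-01-06 17:00

The interval is a steady 13 hours (13, 13, 13, 13, 13, 13).
2027-01-05 15:00 + 13 h = 2027-01-06 04:00.
2027-01-06 04:00 + 13 h = 2027-01-06 17:00.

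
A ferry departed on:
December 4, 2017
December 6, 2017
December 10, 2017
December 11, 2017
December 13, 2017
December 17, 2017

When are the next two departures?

Gaps: 2, 4, 1, 2, 4 days — not constant, but cyclic with period 3.
The events fall on every Monday, Wednesday and Sunday.
Next Monday: December 18, 2017.
The following Wednesday is December 20, 2017.

December 18, 2017; December 20, 2017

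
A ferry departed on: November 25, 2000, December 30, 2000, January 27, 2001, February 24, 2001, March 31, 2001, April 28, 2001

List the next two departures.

May 26, 2001; June 30, 2001

These are Saturdays with 35, 28, 28, 35, 28-day gaps.
Each is the final Saturday of its month — December 30, 2000 is past the 28th, so '4th Saturday' doesn't fit.
May 2001 ends with Saturday May 26, 2001.
June 2001 ends with Saturday June 30, 2001.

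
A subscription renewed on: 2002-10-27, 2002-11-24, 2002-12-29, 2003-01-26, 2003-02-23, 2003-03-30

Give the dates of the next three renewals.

Every date is a Sunday; gaps 28, 35, 28, 28, 35 days.
Each is the last Sunday of its month (at least one falls on the 29th or later, ruling out '4th Sunday').
Last Sunday of April 2003: 2003-04-27.
May 2003 ends with Sunday 2003-05-25.
Last Sunday of June 2003: 2003-06-29.

2003-04-27, 2003-05-25, 2003-06-29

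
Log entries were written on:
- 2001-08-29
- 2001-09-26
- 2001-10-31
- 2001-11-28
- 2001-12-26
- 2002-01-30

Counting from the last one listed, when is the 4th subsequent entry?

2002-05-29

Every date is a Wednesday; gaps 28, 35, 28, 28, 35 days.
Each is the last Wednesday of its month (at least one falls on the 29th or later, ruling out '4th Wednesday').
February 2002 ends with Wednesday 2002-02-27.
Last Wednesday of March 2002: 2002-03-27.
April 2002 ends with Wednesday 2002-04-24.
May 2002 ends with Wednesday 2002-05-29.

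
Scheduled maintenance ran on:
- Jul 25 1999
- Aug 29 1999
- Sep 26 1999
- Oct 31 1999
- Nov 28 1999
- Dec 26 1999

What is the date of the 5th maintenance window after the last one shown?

May 28 2000

Every date is a Sunday; gaps 35, 28, 35, 28, 28 days.
Each is the last Sunday of its month (at least one falls on the 29th or later, ruling out '4th Sunday').
January 2000 ends with Sunday Jan 30 2000.
February 2000 ends with Sunday Feb 27 2000.
Last Sunday of March 2000: Mar 26 2000.
Last Sunday of April 2000: Apr 30 2000.
Last Sunday of May 2000: May 28 2000.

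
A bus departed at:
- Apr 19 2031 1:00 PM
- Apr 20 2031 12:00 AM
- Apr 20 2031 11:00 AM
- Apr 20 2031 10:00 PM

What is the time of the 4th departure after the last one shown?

Apr 22 2031 6:00 PM

Spacing: 11, 11, 11 h — constant 11 h.
Apr 20 2031 10:00 PM + 11 h = Apr 21 2031 9:00 AM.
Apr 21 2031 9:00 AM + 11 h = Apr 21 2031 8:00 PM.
Apr 21 2031 8:00 PM + 11 h = Apr 22 2031 7:00 AM.
Apr 22 2031 7:00 AM + 11 h = Apr 22 2031 6:00 PM.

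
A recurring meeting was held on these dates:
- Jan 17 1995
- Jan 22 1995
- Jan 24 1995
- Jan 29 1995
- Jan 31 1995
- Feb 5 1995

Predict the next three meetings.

The gap pattern 5, 2, 5, 2, 5 repeats every 2 events.
These are the Tuesdays and Sundays of each week.
Next Tuesday: Feb 7 1995.
The following Sunday is Feb 12 1995.
The following Tuesday is Feb 14 1995.

Feb 7 1995, Feb 12 1995, Feb 14 1995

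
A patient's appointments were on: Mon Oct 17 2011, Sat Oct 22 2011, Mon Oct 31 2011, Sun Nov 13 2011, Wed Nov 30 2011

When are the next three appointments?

Wed Dec 21 2011, Sun Jan 15 2012, Mon Feb 13 2012

Intervals are 5, 9, 13, 17 days — an arithmetic progression with common difference 4.
Next gap: 21 days. Wed Nov 30 2011 + 21 days = Wed Dec 21 2011.
Next gap: 25 days. Wed Dec 21 2011 + 25 days = Sun Jan 15 2012.
Next gap: 29 days. Sun Jan 15 2012 + 29 days = Mon Feb 13 2012.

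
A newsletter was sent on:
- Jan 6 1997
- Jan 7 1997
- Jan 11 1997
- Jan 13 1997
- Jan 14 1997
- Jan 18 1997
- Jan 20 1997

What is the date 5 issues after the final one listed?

The gap pattern 1, 4, 2, 1, 4, 2 repeats every 3 events.
These are the Mondays, Tuesdays and Saturdays of each week.
The following Tuesday is Jan 21 1997.
Next Saturday: Jan 25 1997.
Next Monday: Jan 27 1997.
The following Tuesday is Jan 28 1997.
The following Saturday is Feb 1 1997.

Feb 1 1997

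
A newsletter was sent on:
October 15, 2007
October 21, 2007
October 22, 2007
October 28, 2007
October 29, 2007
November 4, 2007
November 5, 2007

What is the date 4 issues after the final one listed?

Gaps: 6, 1, 6, 1, 6, 1 days — not constant, but cyclic with period 2.
The events fall on every Monday and Sunday.
Next Sunday: November 11, 2007.
The following Monday is November 12, 2007.
The following Sunday is November 18, 2007.
The following Monday is November 19, 2007.

November 19, 2007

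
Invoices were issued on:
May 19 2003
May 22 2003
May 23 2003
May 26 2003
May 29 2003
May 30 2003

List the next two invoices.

Jun 2 2003, Jun 5 2003

Every event lands on a Monday or Thursday or Friday (gaps cycle 3, 1, 3, 3, 1).
So the schedule is: every Monday, Thursday and Friday.
Next Monday: Jun 2 2003.
Next Thursday: Jun 5 2003.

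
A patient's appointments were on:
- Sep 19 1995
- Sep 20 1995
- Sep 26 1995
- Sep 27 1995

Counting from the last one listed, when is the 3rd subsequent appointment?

Oct 10 1995

Every event lands on a Tuesday or Wednesday (gaps cycle 1, 6, 1).
So the schedule is: every Tuesday and Wednesday.
The following Tuesday is Oct 3 1995.
The following Wednesday is Oct 4 1995.
Next Tuesday: Oct 10 1995.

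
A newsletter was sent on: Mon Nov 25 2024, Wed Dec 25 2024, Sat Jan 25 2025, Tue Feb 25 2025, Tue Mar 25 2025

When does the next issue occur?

Fri Apr 25 2025

The day-of-month is always 25 (30, 31, 31, 28 days between events).
So this recurs on the 25th of each month.
Next: April 2025 → Fri Apr 25 2025.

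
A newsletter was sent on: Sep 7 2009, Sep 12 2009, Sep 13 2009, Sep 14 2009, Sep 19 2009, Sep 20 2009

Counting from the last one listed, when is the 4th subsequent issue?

Sep 28 2009

Gaps: 5, 1, 1, 5, 1 days — not constant, but cyclic with period 3.
The events fall on every Monday, Saturday and Sunday.
Next Monday: Sep 21 2009.
Next Saturday: Sep 26 2009.
Next Sunday: Sep 27 2009.
Next Monday: Sep 28 2009.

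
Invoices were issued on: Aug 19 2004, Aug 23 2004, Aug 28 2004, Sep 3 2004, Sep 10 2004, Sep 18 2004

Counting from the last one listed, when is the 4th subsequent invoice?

Oct 30 2004

Gaps: 4, 5, 6, 7, 8 days — each gap is 1 larger than the previous one.
Next gap: 9 days. Sep 18 2004 + 9 days = Sep 27 2004.
Next gap: 10 days. Sep 27 2004 + 10 days = Oct 7 2004.
Next gap: 11 days. Oct 7 2004 + 11 days = Oct 18 2004.
Next gap: 12 days. Oct 18 2004 + 12 days = Oct 30 2004.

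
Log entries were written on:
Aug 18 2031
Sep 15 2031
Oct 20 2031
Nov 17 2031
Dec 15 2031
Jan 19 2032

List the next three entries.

These are Mondays at 28- or 35-day spacing (28, 35, 28, 28, 35).
The pattern: 3rd Monday of the month.
3rd Monday of February 2032: Feb 16 2032.
March 2032 — 3rd Monday is Mar 15 2032.
April 2032 — 3rd Monday is Apr 19 2032.

Feb 16 2032, Mar 15 2032, Apr 19 2032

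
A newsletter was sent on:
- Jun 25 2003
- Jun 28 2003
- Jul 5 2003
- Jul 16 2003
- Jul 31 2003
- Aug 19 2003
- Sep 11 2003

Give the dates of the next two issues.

Oct 8 2003, Nov 8 2003

Intervals are 3, 7, 11, 15, 19, 23 days — an arithmetic progression with common difference 4.
Next gap: 27 days. Sep 11 2003 + 27 days = Oct 8 2003.
Next gap: 31 days. Oct 8 2003 + 31 days = Nov 8 2003.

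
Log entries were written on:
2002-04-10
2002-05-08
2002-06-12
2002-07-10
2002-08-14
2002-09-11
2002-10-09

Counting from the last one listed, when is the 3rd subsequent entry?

Gaps: 28, 35, 28, 35, 28, 28 days — a mix of 28 and 35. Every date is a Wednesday.
Each is the 2nd Wednesday of its month.
November 2002 — 2nd Wednesday is 2002-11-13.
December 2002 — 2nd Wednesday is 2002-12-11.
January 2003 — 2nd Wednesday is 2003-01-08.

2003-01-08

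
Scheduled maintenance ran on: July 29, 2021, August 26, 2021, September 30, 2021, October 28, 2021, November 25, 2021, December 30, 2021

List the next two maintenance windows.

These are Thursdays with 28, 35, 28, 28, 35-day gaps.
Each is the final Thursday of its month — July 29, 2021 is past the 28th, so '4th Thursday' doesn't fit.
January 2022 ends with Thursday January 27, 2022.
Last Thursday of February 2022: February 24, 2022.

January 27, 2022; February 24, 2022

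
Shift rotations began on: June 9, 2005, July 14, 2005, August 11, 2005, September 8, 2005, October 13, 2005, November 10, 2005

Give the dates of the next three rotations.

December 8, 2005; January 12, 2006; February 9, 2006

These are Thursdays at 28- or 35-day spacing (35, 28, 28, 35, 28).
The pattern: 2nd Thursday of the month.
2nd Thursday of December 2005: December 8, 2005.
January 2006 — 2nd Thursday is January 12, 2006.
2nd Thursday of February 2006: February 9, 2006.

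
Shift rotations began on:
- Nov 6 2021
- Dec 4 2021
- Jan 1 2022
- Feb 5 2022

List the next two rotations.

Mar 5 2022, Apr 2 2022

Gaps: 28, 28, 35 days — a mix of 28 and 35. Every date is a Saturday.
Each is the 1st Saturday of its month.
1st Saturday of March 2022: Mar 5 2022.
April 2022 — 1st Saturday is Apr 2 2022.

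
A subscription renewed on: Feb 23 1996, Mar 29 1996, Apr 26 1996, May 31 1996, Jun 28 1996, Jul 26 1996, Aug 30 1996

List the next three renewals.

Every date is a Friday; gaps 35, 28, 35, 28, 28, 35 days.
Each is the last Friday of its month (at least one falls on the 29th or later, ruling out '4th Friday').
Last Friday of September 1996: Sep 27 1996.
Last Friday of October 1996: Oct 25 1996.
November 1996 ends with Friday Nov 29 1996.

Sep 27 1996, Oct 25 1996, Nov 29 1996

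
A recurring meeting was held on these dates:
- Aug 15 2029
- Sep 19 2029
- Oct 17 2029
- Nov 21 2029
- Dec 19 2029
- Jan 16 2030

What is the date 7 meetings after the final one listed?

Aug 21 2030

Gaps: 35, 28, 35, 28, 28 days — a mix of 28 and 35. Every date is a Wednesday.
Each is the 3rd Wednesday of its month.
February 2030 — 3rd Wednesday is Feb 20 2030.
March 2030 — 3rd Wednesday is Mar 20 2030.
3rd Wednesday of April 2030: Apr 17 2030.
3rd Wednesday of May 2030: May 15 2030.
June 2030 — 3rd Wednesday is Jun 19 2030.
July 2030 — 3rd Wednesday is Jul 17 2030.
August 2030 — 3rd Wednesday is Aug 21 2030.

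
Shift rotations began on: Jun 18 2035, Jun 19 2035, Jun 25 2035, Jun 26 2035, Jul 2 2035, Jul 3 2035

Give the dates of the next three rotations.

Jul 9 2035, Jul 10 2035, Jul 16 2035

The gap pattern 1, 6, 1, 6, 1 repeats every 2 events.
These are the Mondays and Tuesdays of each week.
The following Monday is Jul 9 2035.
Next Tuesday: Jul 10 2035.
The following Monday is Jul 16 2035.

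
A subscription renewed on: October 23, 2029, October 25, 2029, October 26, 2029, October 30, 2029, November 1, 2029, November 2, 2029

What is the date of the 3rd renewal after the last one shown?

The gap pattern 2, 1, 4, 2, 1 repeats every 3 events.
These are the Tuesdays, Thursdays and Fridays of each week.
The following Tuesday is November 6, 2029.
The following Thursday is November 8, 2029.
Next Friday: November 9, 2029.

November 9, 2029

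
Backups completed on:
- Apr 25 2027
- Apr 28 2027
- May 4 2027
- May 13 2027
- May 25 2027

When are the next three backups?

Jun 9 2027, Jun 27 2027, Jul 18 2027

The spacing grows by 3 each time: 3, 6, 9, 12 days.
Next gap: 15 days. May 25 2027 + 15 days = Jun 9 2027.
Next gap: 18 days. Jun 9 2027 + 18 days = Jun 27 2027.
Next gap: 21 days. Jun 27 2027 + 21 days = Jul 18 2027.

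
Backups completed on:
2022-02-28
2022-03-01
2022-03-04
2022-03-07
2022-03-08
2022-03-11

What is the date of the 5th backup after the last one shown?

Gaps: 1, 3, 3, 1, 3 days — not constant, but cyclic with period 3.
The events fall on every Monday, Tuesday and Friday.
The following Monday is 2022-03-14.
The following Tuesday is 2022-03-15.
Next Friday: 2022-03-18.
The following Monday is 2022-03-21.
The following Tuesday is 2022-03-22.

2022-03-22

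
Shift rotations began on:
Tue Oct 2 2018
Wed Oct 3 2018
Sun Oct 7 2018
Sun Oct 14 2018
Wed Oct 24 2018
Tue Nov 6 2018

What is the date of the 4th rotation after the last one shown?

Intervals are 1, 4, 7, 10, 13 days — an arithmetic progression with common difference 3.
Next gap: 16 days. Tue Nov 6 2018 + 16 days = Thu Nov 22 2018.
Next gap: 19 days. Thu Nov 22 2018 + 19 days = Tue Dec 11 2018.
Next gap: 22 days. Tue Dec 11 2018 + 22 days = Wed Jan 2 2019.
Next gap: 25 days. Wed Jan 2 2019 + 25 days = Sun Jan 27 2019.

Sun Jan 27 2019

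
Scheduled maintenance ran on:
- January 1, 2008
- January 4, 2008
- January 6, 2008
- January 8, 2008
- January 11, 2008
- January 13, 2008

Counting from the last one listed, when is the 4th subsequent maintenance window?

January 22, 2008

The gap pattern 3, 2, 2, 3, 2 repeats every 3 events.
These are the Tuesdays, Fridays and Sundays of each week.
Next Tuesday: January 15, 2008.
Next Friday: January 18, 2008.
Next Sunday: January 20, 2008.
The following Tuesday is January 22, 2008.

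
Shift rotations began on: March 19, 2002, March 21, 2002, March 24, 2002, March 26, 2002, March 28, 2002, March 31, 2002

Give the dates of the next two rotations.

April 2, 2002; April 4, 2002

The gap pattern 2, 3, 2, 2, 3 repeats every 3 events.
These are the Tuesdays, Thursdays and Sundays of each week.
Next Tuesday: April 2, 2002.
The following Thursday is April 4, 2002.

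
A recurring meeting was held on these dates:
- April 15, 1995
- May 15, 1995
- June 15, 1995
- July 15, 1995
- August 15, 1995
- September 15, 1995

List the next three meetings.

The day-of-month is always 15 (30, 31, 30, 31, 31 days between events).
So this recurs on the 15th of each month.
October 1995: October 15, 1995.
Next: November 1995 → November 15, 1995.
Next: December 1995 → December 15, 1995.

October 15, 1995; November 15, 1995; December 15, 1995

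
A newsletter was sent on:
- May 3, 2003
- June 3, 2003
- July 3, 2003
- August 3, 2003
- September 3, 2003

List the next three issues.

October 3, 2003; November 3, 2003; December 3, 2003

The day-of-month is always 3 (31, 30, 31, 31 days between events).
So this recurs on the 3rd of each month.
October 2003: October 3, 2003.
Next: November 2003 → November 3, 2003.
Next: December 2003 → December 3, 2003.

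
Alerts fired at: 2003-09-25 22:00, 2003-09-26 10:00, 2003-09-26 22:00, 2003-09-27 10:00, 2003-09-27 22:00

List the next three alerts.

2003-09-28 10:00, 2003-09-28 22:00, 2003-09-29 10:00

The interval is a steady 12 hours (12, 12, 12, 12).
2003-09-27 22:00 + 12 h = 2003-09-28 10:00.
2003-09-28 10:00 + 12 h = 2003-09-28 22:00.
2003-09-28 22:00 + 12 h = 2003-09-29 10:00.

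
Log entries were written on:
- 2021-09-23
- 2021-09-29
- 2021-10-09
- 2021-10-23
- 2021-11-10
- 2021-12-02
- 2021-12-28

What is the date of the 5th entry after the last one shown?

Gaps: 6, 10, 14, 18, 22, 26 days — each gap is 4 larger than the previous one.
Next gap: 30 days. 2021-12-28 + 30 days = 2022-01-27.
Next gap: 34 days. 2022-01-27 + 34 days = 2022-03-02.
Next gap: 38 days. 2022-03-02 + 38 days = 2022-04-09.
Next gap: 42 days. 2022-04-09 + 42 days = 2022-05-21.
Next gap: 46 days. 2022-05-21 + 46 days = 2022-07-06.

2022-07-06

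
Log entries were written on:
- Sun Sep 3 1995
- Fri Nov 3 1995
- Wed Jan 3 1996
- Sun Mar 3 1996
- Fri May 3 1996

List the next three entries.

Gaps: 61, 61, 60, 61 days — not constant. Every event is on the 3rd of the month.
Pattern: the 3rd of every 2 months.
July 1996: Wed Jul 3 1996.
September 1996: Tue Sep 3 1996.
Next: November 1996 → Sun Nov 3 1996.

Wed Jul 3 1996, Tue Sep 3 1996, Sun Nov 3 1996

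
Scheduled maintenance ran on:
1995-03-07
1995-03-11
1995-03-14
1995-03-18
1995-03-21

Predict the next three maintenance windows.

1995-03-25, 1995-03-28, 1995-04-01

The gap pattern 4, 3, 4, 3 repeats every 2 events.
These are the Tuesdays and Saturdays of each week.
Next Saturday: 1995-03-25.
The following Tuesday is 1995-03-28.
The following Saturday is 1995-04-01.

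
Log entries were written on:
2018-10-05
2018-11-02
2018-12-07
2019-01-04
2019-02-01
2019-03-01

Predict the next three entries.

2019-04-05, 2019-05-03, 2019-06-07

All dates are Fridays, 28, 35, 28, 28, 28 days apart.
Specifically, the 1st Friday of each month.
1st Friday of April 2019: 2019-04-05.
May 2019 — 1st Friday is 2019-05-03.
1st Friday of June 2019: 2019-06-07.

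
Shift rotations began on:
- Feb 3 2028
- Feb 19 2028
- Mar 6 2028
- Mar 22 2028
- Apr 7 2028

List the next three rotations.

Apr 23 2028, May 9 2028, May 25 2028

The spacing is 16, 16, 16, 16 days — always 16 days.
Apr 7 2028 + 16 days = Apr 23 2028.
Apr 23 2028 + 16 days = May 9 2028.
May 9 2028 + 16 days = May 25 2028.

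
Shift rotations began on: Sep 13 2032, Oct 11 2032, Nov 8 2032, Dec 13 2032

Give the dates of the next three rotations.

All dates are Mondays, 28, 28, 35 days apart.
Specifically, the 2nd Monday of each month.
January 2033 — 2nd Monday is Jan 10 2033.
2nd Monday of February 2033: Feb 14 2033.
2nd Monday of March 2033: Mar 14 2033.

Jan 10 2033, Feb 14 2033, Mar 14 2033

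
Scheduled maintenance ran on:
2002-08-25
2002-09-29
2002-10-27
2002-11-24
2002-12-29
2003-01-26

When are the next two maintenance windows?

2003-02-23, 2003-03-30

These are Sundays with 35, 28, 28, 35, 28-day gaps.
Each is the final Sunday of its month — 2002-09-29 is past the 28th, so '4th Sunday' doesn't fit.
February 2003 ends with Sunday 2003-02-23.
March 2003 ends with Sunday 2003-03-30.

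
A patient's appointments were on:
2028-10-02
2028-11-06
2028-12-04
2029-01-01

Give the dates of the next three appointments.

2029-02-05, 2029-03-05, 2029-04-02

These are Mondays at 28- or 35-day spacing (35, 28, 28).
The pattern: 1st Monday of the month.
February 2029 — 1st Monday is 2029-02-05.
March 2029 — 1st Monday is 2029-03-05.
1st Monday of April 2029: 2029-04-02.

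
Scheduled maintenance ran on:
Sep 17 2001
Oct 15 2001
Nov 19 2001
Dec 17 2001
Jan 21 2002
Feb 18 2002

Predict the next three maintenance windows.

Mar 18 2002, Apr 15 2002, May 20 2002

Gaps: 28, 35, 28, 35, 28 days — a mix of 28 and 35. Every date is a Monday.
Each is the 3rd Monday of its month.
March 2002 — 3rd Monday is Mar 18 2002.
April 2002 — 3rd Monday is Apr 15 2002.
May 2002 — 3rd Monday is May 20 2002.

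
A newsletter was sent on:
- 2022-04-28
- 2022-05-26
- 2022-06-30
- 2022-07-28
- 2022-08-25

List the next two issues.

2022-09-29, 2022-10-27

These are Thursdays with 28, 35, 28, 28-day gaps.
Each is the final Thursday of its month — 2022-06-30 is past the 28th, so '4th Thursday' doesn't fit.
Last Thursday of September 2022: 2022-09-29.
Last Thursday of October 2022: 2022-10-27.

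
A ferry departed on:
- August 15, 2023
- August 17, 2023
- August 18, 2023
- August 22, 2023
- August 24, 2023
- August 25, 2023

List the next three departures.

August 29, 2023; August 31, 2023; September 1, 2023

The gap pattern 2, 1, 4, 2, 1 repeats every 3 events.
These are the Tuesdays, Thursdays and Fridays of each week.
Next Tuesday: August 29, 2023.
The following Thursday is August 31, 2023.
The following Friday is September 1, 2023.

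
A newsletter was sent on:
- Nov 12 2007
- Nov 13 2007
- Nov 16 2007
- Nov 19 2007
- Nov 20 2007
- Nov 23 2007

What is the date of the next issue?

Every event lands on a Monday or Tuesday or Friday (gaps cycle 1, 3, 3, 1, 3).
So the schedule is: every Monday, Tuesday and Friday.
Next Monday: Nov 26 2007.

Nov 26 2007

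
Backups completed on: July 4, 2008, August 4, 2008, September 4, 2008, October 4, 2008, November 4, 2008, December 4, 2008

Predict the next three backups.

Gaps: 31, 31, 30, 31, 30 days — not constant. Every event is on the 4th of the month.
Pattern: the 4th of each month.
Next: January 2009 → January 4, 2009.
Next: February 2009 → February 4, 2009.
March 2009: March 4, 2009.

January 4, 2009; February 4, 2009; March 4, 2009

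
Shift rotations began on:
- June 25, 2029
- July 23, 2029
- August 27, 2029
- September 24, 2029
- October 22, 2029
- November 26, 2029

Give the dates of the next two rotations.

Gaps: 28, 35, 28, 28, 35 days — a mix of 28 and 35. Every date is a Monday.
Each is the 4th Monday of its month.
December 2029 — 4th Monday is December 24, 2029.
January 2030 — 4th Monday is January 28, 2030.

December 24, 2029; January 28, 2030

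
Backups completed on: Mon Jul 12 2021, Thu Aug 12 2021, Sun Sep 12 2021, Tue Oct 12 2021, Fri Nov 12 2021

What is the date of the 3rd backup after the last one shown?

Sat Feb 12 2022

Each date is the 12th; the gaps (31, 31, 30, 31) track the month lengths.
The rule is the 12th of each month.
Next: December 2021 → Sun Dec 12 2021.
January 2022: Wed Jan 12 2022.
February 2022: Sat Feb 12 2022.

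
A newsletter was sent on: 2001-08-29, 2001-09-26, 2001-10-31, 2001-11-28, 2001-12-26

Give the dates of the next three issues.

2002-01-30, 2002-02-27, 2002-03-27

All Wednesdays; the gaps (28, 35, 28, 28) vary with month length.
This is the last Wednesday of each month.
January 2002 ends with Wednesday 2002-01-30.
Last Wednesday of February 2002: 2002-02-27.
March 2002 ends with Wednesday 2002-03-27.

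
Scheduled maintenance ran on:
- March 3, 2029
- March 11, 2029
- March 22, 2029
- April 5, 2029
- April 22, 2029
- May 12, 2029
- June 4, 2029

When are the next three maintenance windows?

June 30, 2029; July 29, 2029; August 30, 2029

Intervals are 8, 11, 14, 17, 20, 23 days — an arithmetic progression with common difference 3.
Next gap: 26 days. June 4, 2029 + 26 days = June 30, 2029.
Next gap: 29 days. June 30, 2029 + 29 days = July 29, 2029.
Next gap: 32 days. July 29, 2029 + 32 days = August 30, 2029.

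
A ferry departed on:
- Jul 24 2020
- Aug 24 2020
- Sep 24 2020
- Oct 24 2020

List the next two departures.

Gaps: 31, 31, 30 days — not constant. Every event is on the 24th of the month.
Pattern: the 24th of each month.
Next: November 2020 → Nov 24 2020.
Next: December 2020 → Dec 24 2020.

Nov 24 2020, Dec 24 2020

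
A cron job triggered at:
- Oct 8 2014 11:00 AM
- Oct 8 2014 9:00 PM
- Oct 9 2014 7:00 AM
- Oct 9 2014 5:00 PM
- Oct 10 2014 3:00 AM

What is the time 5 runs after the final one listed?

Oct 12 2014 5:00 AM

Gaps: 10, 10, 10, 10 hours — each event is 10 hours after the previous one.
Oct 10 2014 3:00 AM + 10 h = Oct 10 2014 1:00 PM.
Oct 10 2014 1:00 PM + 10 h = Oct 10 2014 11:00 PM.
Oct 10 2014 11:00 PM + 10 h = Oct 11 2014 9:00 AM.
Oct 11 2014 9:00 AM + 10 h = Oct 11 2014 7:00 PM.
Oct 11 2014 7:00 PM + 10 h = Oct 12 2014 5:00 AM.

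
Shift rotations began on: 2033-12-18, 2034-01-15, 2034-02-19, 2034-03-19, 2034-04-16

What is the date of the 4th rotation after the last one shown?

2034-08-20

These are Sundays at 28- or 35-day spacing (28, 35, 28, 28).
The pattern: 3rd Sunday of the month.
May 2034 — 3rd Sunday is 2034-05-21.
June 2034 — 3rd Sunday is 2034-06-18.
July 2034 — 3rd Sunday is 2034-07-16.
3rd Sunday of August 2034: 2034-08-20.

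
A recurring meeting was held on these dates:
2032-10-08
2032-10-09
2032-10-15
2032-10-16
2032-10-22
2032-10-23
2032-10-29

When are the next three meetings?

Every event lands on a Friday or Saturday (gaps cycle 1, 6, 1, 6, 1, 6).
So the schedule is: every Friday and Saturday.
The following Saturday is 2032-10-30.
The following Friday is 2032-11-05.
The following Saturday is 2032-11-06.

2032-10-30, 2032-11-05, 2032-11-06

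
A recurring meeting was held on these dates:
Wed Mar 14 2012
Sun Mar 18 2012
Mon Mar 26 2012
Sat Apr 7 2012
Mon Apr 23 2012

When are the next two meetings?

Intervals are 4, 8, 12, 16 days — an arithmetic progression with common difference 4.
Next gap: 20 days. Mon Apr 23 2012 + 20 days = Sun May 13 2012.
Next gap: 24 days. Sun May 13 2012 + 24 days = Wed Jun 6 2012.

Sun May 13 2012, Wed Jun 6 2012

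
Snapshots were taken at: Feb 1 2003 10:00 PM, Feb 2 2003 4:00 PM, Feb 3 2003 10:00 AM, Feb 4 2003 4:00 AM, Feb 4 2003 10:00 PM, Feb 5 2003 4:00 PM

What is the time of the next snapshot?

Feb 6 2003 10:00 AM

Gaps: 18, 18, 18, 18, 18 hours — each event is 18 hours after the previous one.
Feb 5 2003 4:00 PM + 18 h = Feb 6 2003 10:00 AM.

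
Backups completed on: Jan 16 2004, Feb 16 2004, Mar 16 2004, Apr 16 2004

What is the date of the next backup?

May 16 2004

Each date is the 16th; the gaps (31, 29, 31) track the month lengths.
The rule is the 16th of each month.
May 2004: May 16 2004.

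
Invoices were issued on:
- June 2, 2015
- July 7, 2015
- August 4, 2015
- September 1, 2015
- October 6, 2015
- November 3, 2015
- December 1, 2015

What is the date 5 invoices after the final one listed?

Gaps: 35, 28, 28, 35, 28, 28 days — a mix of 28 and 35. Every date is a Tuesday.
Each is the 1st Tuesday of its month.
1st Tuesday of January 2016: January 5, 2016.
February 2016 — 1st Tuesday is February 2, 2016.
1st Tuesday of March 2016: March 1, 2016.
1st Tuesday of April 2016: April 5, 2016.
1st Tuesday of May 2016: May 3, 2016.

May 3, 2016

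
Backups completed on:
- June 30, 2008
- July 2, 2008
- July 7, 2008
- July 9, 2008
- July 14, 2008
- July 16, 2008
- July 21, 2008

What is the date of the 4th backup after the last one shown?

The gap pattern 2, 5, 2, 5, 2, 5 repeats every 2 events.
These are the Mondays and Wednesdays of each week.
Next Wednesday: July 23, 2008.
Next Monday: July 28, 2008.
The following Wednesday is July 30, 2008.
The following Monday is August 4, 2008.

August 4, 2008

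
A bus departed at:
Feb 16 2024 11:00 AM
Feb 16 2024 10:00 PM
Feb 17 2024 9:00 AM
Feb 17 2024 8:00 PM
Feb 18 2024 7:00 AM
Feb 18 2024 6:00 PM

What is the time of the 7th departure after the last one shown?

Spacing: 11, 11, 11, 11, 11 h — constant 11 h.
Feb 18 2024 6:00 PM + 11 h = Feb 19 2024 5:00 AM.
Feb 19 2024 5:00 AM + 11 h = Feb 19 2024 4:00 PM.
Feb 19 2024 4:00 PM + 11 h = Feb 20 2024 3:00 AM.
Feb 20 2024 3:00 AM + 11 h = Feb 20 2024 2:00 PM.
Feb 20 2024 2:00 PM + 11 h = Feb 21 2024 1:00 AM.
Feb 21 2024 1:00 AM + 11 h = Feb 21 2024 12:00 PM.
Feb 21 2024 12:00 PM + 11 h = Feb 21 2024 11:00 PM.

Feb 21 2024 11:00 PM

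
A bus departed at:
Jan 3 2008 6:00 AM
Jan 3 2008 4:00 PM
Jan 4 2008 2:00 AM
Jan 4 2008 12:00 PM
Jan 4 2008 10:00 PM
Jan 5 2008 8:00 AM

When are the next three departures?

Jan 5 2008 6:00 PM, Jan 6 2008 4:00 AM, Jan 6 2008 2:00 PM

Gaps: 10, 10, 10, 10, 10 hours — each event is 10 hours after the previous one.
Jan 5 2008 8:00 AM + 10 h = Jan 5 2008 6:00 PM.
Jan 5 2008 6:00 PM + 10 h = Jan 6 2008 4:00 AM.
Jan 6 2008 4:00 AM + 10 h = Jan 6 2008 2:00 PM.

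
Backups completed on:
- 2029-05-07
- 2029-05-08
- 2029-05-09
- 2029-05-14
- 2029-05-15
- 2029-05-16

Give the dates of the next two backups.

Gaps: 1, 1, 5, 1, 1 days — not constant, but cyclic with period 3.
The events fall on every Monday, Tuesday and Wednesday.
Next Monday: 2029-05-21.
The following Tuesday is 2029-05-22.

2029-05-21, 2029-05-22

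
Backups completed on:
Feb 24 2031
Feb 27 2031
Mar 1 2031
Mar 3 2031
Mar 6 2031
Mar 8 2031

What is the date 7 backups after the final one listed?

Mar 24 2031

Gaps: 3, 2, 2, 3, 2 days — not constant, but cyclic with period 3.
The events fall on every Monday, Thursday and Saturday.
The following Monday is Mar 10 2031.
The following Thursday is Mar 13 2031.
Next Saturday: Mar 15 2031.
The following Monday is Mar 17 2031.
Next Thursday: Mar 20 2031.
Next Saturday: Mar 22 2031.
The following Monday is Mar 24 2031.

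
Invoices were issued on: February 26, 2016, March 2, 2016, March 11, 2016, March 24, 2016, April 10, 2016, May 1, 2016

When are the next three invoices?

May 26, 2016; June 24, 2016; July 27, 2016

The spacing grows by 4 each time: 5, 9, 13, 17, 21 days.
Next gap: 25 days. May 1, 2016 + 25 days = May 26, 2016.
Next gap: 29 days. May 26, 2016 + 29 days = June 24, 2016.
Next gap: 33 days. June 24, 2016 + 33 days = July 27, 2016.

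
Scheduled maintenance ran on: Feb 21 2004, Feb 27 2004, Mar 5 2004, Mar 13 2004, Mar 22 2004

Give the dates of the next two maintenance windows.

Gaps: 6, 7, 8, 9 days — each gap is 1 larger than the previous one.
Next gap: 10 days. Mar 22 2004 + 10 days = Apr 1 2004.
Next gap: 11 days. Apr 1 2004 + 11 days = Apr 12 2004.

Apr 1 2004, Apr 12 2004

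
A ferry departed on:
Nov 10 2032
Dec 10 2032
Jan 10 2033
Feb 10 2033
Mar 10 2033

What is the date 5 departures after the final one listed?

The day-of-month is always 10 (30, 31, 31, 28 days between events).
So this recurs on the 10th of each month.
April 2033: Apr 10 2033.
May 2033: May 10 2033.
Next: June 2033 → Jun 10 2033.
Next: July 2033 → Jul 10 2033.
Next: August 2033 → Aug 10 2033.

Aug 10 2033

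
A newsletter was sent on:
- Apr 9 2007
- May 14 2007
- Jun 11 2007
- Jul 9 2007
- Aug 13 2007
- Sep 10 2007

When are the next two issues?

Oct 8 2007, Nov 12 2007

All dates are Mondays, 35, 28, 28, 35, 28 days apart.
Specifically, the 2nd Monday of each month.
2nd Monday of October 2007: Oct 8 2007.
2nd Monday of November 2007: Nov 12 2007.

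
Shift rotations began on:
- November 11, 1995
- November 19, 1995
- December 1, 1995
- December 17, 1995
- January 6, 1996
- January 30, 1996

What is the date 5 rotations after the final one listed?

July 28, 1996

Gaps: 8, 12, 16, 20, 24 days — each gap is 4 larger than the previous one.
Next gap: 28 days. January 30, 1996 + 28 days = February 27, 1996.
Next gap: 32 days. February 27, 1996 + 32 days = March 30, 1996.
Next gap: 36 days. March 30, 1996 + 36 days = May 5, 1996.
Next gap: 40 days. May 5, 1996 + 40 days = June 14, 1996.
Next gap: 44 days. June 14, 1996 + 44 days = July 28, 1996.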